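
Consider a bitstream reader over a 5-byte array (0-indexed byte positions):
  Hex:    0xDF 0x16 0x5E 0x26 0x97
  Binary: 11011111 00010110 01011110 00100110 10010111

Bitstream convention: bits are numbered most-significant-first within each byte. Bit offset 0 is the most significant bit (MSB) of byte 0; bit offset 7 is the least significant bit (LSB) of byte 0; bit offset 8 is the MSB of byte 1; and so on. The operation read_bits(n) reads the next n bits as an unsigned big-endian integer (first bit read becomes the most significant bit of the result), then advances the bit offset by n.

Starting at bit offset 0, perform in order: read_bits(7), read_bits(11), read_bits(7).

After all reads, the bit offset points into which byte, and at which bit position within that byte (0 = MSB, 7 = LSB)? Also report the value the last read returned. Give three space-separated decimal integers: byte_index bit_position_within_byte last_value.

Read 1: bits[0:7] width=7 -> value=111 (bin 1101111); offset now 7 = byte 0 bit 7; 33 bits remain
Read 2: bits[7:18] width=11 -> value=1113 (bin 10001011001); offset now 18 = byte 2 bit 2; 22 bits remain
Read 3: bits[18:25] width=7 -> value=60 (bin 0111100); offset now 25 = byte 3 bit 1; 15 bits remain

Answer: 3 1 60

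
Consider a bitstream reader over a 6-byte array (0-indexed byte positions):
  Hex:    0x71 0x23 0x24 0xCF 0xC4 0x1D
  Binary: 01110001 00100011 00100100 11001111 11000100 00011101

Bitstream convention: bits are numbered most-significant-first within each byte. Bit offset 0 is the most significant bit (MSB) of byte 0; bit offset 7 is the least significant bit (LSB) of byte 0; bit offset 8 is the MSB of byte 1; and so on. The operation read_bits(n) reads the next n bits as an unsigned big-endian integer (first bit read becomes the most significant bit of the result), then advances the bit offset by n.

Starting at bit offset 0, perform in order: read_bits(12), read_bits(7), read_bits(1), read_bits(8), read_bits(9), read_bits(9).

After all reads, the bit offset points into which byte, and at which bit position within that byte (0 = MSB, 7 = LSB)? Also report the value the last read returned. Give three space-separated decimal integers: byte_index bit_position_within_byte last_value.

Answer: 5 6 263

Derivation:
Read 1: bits[0:12] width=12 -> value=1810 (bin 011100010010); offset now 12 = byte 1 bit 4; 36 bits remain
Read 2: bits[12:19] width=7 -> value=25 (bin 0011001); offset now 19 = byte 2 bit 3; 29 bits remain
Read 3: bits[19:20] width=1 -> value=0 (bin 0); offset now 20 = byte 2 bit 4; 28 bits remain
Read 4: bits[20:28] width=8 -> value=76 (bin 01001100); offset now 28 = byte 3 bit 4; 20 bits remain
Read 5: bits[28:37] width=9 -> value=504 (bin 111111000); offset now 37 = byte 4 bit 5; 11 bits remain
Read 6: bits[37:46] width=9 -> value=263 (bin 100000111); offset now 46 = byte 5 bit 6; 2 bits remain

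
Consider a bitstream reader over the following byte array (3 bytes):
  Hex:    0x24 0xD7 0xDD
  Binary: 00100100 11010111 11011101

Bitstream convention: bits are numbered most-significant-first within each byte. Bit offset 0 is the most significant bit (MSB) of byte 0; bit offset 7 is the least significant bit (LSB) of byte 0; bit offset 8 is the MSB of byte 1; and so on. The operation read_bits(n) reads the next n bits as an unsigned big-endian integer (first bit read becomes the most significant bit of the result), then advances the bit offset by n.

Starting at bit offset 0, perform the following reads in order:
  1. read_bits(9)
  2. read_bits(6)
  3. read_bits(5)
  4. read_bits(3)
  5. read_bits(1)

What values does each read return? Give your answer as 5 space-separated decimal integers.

Answer: 73 43 29 6 1

Derivation:
Read 1: bits[0:9] width=9 -> value=73 (bin 001001001); offset now 9 = byte 1 bit 1; 15 bits remain
Read 2: bits[9:15] width=6 -> value=43 (bin 101011); offset now 15 = byte 1 bit 7; 9 bits remain
Read 3: bits[15:20] width=5 -> value=29 (bin 11101); offset now 20 = byte 2 bit 4; 4 bits remain
Read 4: bits[20:23] width=3 -> value=6 (bin 110); offset now 23 = byte 2 bit 7; 1 bits remain
Read 5: bits[23:24] width=1 -> value=1 (bin 1); offset now 24 = byte 3 bit 0; 0 bits remain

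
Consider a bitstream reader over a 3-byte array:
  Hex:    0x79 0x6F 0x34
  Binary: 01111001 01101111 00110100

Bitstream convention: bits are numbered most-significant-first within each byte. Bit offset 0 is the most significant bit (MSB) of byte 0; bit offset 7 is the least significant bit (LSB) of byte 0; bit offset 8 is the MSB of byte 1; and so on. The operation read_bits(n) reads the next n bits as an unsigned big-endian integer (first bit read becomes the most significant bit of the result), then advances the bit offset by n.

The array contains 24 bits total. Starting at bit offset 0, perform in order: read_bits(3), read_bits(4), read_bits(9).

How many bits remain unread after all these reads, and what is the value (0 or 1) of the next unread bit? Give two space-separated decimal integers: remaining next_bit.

Answer: 8 0

Derivation:
Read 1: bits[0:3] width=3 -> value=3 (bin 011); offset now 3 = byte 0 bit 3; 21 bits remain
Read 2: bits[3:7] width=4 -> value=12 (bin 1100); offset now 7 = byte 0 bit 7; 17 bits remain
Read 3: bits[7:16] width=9 -> value=367 (bin 101101111); offset now 16 = byte 2 bit 0; 8 bits remain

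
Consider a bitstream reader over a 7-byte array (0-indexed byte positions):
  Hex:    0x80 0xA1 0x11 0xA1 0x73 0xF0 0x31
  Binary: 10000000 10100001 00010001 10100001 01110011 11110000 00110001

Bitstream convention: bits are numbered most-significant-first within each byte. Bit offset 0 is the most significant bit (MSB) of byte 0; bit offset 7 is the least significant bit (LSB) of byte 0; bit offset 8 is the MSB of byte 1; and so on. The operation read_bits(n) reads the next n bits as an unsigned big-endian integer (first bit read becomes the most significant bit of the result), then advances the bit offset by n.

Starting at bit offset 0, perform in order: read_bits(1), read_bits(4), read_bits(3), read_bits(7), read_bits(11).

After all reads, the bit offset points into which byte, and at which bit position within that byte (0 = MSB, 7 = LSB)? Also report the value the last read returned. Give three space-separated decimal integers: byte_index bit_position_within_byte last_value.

Answer: 3 2 1094

Derivation:
Read 1: bits[0:1] width=1 -> value=1 (bin 1); offset now 1 = byte 0 bit 1; 55 bits remain
Read 2: bits[1:5] width=4 -> value=0 (bin 0000); offset now 5 = byte 0 bit 5; 51 bits remain
Read 3: bits[5:8] width=3 -> value=0 (bin 000); offset now 8 = byte 1 bit 0; 48 bits remain
Read 4: bits[8:15] width=7 -> value=80 (bin 1010000); offset now 15 = byte 1 bit 7; 41 bits remain
Read 5: bits[15:26] width=11 -> value=1094 (bin 10001000110); offset now 26 = byte 3 bit 2; 30 bits remain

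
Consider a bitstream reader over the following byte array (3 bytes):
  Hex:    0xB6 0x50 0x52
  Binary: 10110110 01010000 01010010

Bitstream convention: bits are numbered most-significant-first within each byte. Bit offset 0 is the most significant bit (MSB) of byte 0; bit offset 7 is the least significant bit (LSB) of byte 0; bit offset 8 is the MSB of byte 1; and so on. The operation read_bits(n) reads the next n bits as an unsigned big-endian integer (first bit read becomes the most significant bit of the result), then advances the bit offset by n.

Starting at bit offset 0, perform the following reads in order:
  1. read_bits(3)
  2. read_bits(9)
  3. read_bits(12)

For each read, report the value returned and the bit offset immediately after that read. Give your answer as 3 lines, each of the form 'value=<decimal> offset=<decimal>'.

Read 1: bits[0:3] width=3 -> value=5 (bin 101); offset now 3 = byte 0 bit 3; 21 bits remain
Read 2: bits[3:12] width=9 -> value=357 (bin 101100101); offset now 12 = byte 1 bit 4; 12 bits remain
Read 3: bits[12:24] width=12 -> value=82 (bin 000001010010); offset now 24 = byte 3 bit 0; 0 bits remain

Answer: value=5 offset=3
value=357 offset=12
value=82 offset=24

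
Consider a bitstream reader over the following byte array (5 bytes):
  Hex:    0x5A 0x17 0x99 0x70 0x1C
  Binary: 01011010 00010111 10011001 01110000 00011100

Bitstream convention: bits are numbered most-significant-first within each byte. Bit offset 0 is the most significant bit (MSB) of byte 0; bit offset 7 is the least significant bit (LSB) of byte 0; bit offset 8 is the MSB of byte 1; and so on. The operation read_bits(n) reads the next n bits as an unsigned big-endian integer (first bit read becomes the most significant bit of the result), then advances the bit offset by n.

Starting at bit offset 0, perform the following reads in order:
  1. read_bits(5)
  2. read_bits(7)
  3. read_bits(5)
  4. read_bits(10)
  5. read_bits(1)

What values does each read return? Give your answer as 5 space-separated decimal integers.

Answer: 11 33 15 203 1

Derivation:
Read 1: bits[0:5] width=5 -> value=11 (bin 01011); offset now 5 = byte 0 bit 5; 35 bits remain
Read 2: bits[5:12] width=7 -> value=33 (bin 0100001); offset now 12 = byte 1 bit 4; 28 bits remain
Read 3: bits[12:17] width=5 -> value=15 (bin 01111); offset now 17 = byte 2 bit 1; 23 bits remain
Read 4: bits[17:27] width=10 -> value=203 (bin 0011001011); offset now 27 = byte 3 bit 3; 13 bits remain
Read 5: bits[27:28] width=1 -> value=1 (bin 1); offset now 28 = byte 3 bit 4; 12 bits remain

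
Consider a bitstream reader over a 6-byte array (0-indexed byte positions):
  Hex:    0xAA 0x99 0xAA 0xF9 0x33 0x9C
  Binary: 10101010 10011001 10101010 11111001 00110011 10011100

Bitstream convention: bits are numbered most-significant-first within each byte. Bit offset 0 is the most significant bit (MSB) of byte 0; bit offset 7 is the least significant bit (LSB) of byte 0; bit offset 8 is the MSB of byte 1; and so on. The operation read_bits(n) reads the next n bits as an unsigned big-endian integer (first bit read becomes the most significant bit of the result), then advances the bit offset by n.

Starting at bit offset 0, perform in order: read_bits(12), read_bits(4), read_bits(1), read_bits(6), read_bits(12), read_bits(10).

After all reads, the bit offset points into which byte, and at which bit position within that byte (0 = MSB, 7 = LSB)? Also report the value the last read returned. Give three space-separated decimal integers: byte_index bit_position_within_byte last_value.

Read 1: bits[0:12] width=12 -> value=2729 (bin 101010101001); offset now 12 = byte 1 bit 4; 36 bits remain
Read 2: bits[12:16] width=4 -> value=9 (bin 1001); offset now 16 = byte 2 bit 0; 32 bits remain
Read 3: bits[16:17] width=1 -> value=1 (bin 1); offset now 17 = byte 2 bit 1; 31 bits remain
Read 4: bits[17:23] width=6 -> value=21 (bin 010101); offset now 23 = byte 2 bit 7; 25 bits remain
Read 5: bits[23:35] width=12 -> value=1993 (bin 011111001001); offset now 35 = byte 4 bit 3; 13 bits remain
Read 6: bits[35:45] width=10 -> value=627 (bin 1001110011); offset now 45 = byte 5 bit 5; 3 bits remain

Answer: 5 5 627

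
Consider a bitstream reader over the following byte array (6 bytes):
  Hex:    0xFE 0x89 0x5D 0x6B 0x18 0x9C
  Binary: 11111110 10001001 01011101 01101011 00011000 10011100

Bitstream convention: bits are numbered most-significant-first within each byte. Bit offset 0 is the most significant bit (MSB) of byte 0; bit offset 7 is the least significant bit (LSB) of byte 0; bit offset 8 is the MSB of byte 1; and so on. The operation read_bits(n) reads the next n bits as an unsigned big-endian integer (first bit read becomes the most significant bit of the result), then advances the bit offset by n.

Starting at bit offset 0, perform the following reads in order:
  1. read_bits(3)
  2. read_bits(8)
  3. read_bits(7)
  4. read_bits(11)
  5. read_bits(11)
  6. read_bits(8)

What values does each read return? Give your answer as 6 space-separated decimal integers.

Answer: 7 244 37 941 792 156

Derivation:
Read 1: bits[0:3] width=3 -> value=7 (bin 111); offset now 3 = byte 0 bit 3; 45 bits remain
Read 2: bits[3:11] width=8 -> value=244 (bin 11110100); offset now 11 = byte 1 bit 3; 37 bits remain
Read 3: bits[11:18] width=7 -> value=37 (bin 0100101); offset now 18 = byte 2 bit 2; 30 bits remain
Read 4: bits[18:29] width=11 -> value=941 (bin 01110101101); offset now 29 = byte 3 bit 5; 19 bits remain
Read 5: bits[29:40] width=11 -> value=792 (bin 01100011000); offset now 40 = byte 5 bit 0; 8 bits remain
Read 6: bits[40:48] width=8 -> value=156 (bin 10011100); offset now 48 = byte 6 bit 0; 0 bits remain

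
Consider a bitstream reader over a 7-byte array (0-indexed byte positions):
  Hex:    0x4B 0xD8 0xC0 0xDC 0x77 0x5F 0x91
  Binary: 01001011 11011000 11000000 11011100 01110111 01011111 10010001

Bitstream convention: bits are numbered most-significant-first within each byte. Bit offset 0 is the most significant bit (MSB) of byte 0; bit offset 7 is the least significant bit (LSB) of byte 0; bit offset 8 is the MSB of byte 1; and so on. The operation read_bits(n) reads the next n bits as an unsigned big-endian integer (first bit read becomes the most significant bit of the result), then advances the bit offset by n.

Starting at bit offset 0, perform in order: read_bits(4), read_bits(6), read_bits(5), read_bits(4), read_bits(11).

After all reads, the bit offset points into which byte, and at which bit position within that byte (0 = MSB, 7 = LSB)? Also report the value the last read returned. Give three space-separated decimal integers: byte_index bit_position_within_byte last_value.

Read 1: bits[0:4] width=4 -> value=4 (bin 0100); offset now 4 = byte 0 bit 4; 52 bits remain
Read 2: bits[4:10] width=6 -> value=47 (bin 101111); offset now 10 = byte 1 bit 2; 46 bits remain
Read 3: bits[10:15] width=5 -> value=12 (bin 01100); offset now 15 = byte 1 bit 7; 41 bits remain
Read 4: bits[15:19] width=4 -> value=6 (bin 0110); offset now 19 = byte 2 bit 3; 37 bits remain
Read 5: bits[19:30] width=11 -> value=55 (bin 00000110111); offset now 30 = byte 3 bit 6; 26 bits remain

Answer: 3 6 55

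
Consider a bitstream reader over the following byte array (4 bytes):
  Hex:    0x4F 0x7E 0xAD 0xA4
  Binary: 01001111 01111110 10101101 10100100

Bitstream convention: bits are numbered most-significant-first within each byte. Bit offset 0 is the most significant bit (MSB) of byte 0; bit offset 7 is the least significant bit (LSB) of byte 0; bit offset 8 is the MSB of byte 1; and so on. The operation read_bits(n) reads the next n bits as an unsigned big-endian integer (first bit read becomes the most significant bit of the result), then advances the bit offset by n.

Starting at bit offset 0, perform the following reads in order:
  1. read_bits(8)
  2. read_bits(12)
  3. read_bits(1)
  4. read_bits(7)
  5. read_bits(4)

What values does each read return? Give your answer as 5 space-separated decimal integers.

Answer: 79 2026 1 90 4

Derivation:
Read 1: bits[0:8] width=8 -> value=79 (bin 01001111); offset now 8 = byte 1 bit 0; 24 bits remain
Read 2: bits[8:20] width=12 -> value=2026 (bin 011111101010); offset now 20 = byte 2 bit 4; 12 bits remain
Read 3: bits[20:21] width=1 -> value=1 (bin 1); offset now 21 = byte 2 bit 5; 11 bits remain
Read 4: bits[21:28] width=7 -> value=90 (bin 1011010); offset now 28 = byte 3 bit 4; 4 bits remain
Read 5: bits[28:32] width=4 -> value=4 (bin 0100); offset now 32 = byte 4 bit 0; 0 bits remain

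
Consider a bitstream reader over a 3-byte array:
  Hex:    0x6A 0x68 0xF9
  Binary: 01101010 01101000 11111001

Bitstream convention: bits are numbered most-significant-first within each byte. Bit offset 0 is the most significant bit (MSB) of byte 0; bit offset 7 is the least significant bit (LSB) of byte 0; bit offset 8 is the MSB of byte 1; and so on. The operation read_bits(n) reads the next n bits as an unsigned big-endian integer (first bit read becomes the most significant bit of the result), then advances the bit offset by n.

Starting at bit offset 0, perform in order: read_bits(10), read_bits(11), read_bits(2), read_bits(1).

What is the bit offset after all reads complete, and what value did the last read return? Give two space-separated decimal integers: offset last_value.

Read 1: bits[0:10] width=10 -> value=425 (bin 0110101001); offset now 10 = byte 1 bit 2; 14 bits remain
Read 2: bits[10:21] width=11 -> value=1311 (bin 10100011111); offset now 21 = byte 2 bit 5; 3 bits remain
Read 3: bits[21:23] width=2 -> value=0 (bin 00); offset now 23 = byte 2 bit 7; 1 bits remain
Read 4: bits[23:24] width=1 -> value=1 (bin 1); offset now 24 = byte 3 bit 0; 0 bits remain

Answer: 24 1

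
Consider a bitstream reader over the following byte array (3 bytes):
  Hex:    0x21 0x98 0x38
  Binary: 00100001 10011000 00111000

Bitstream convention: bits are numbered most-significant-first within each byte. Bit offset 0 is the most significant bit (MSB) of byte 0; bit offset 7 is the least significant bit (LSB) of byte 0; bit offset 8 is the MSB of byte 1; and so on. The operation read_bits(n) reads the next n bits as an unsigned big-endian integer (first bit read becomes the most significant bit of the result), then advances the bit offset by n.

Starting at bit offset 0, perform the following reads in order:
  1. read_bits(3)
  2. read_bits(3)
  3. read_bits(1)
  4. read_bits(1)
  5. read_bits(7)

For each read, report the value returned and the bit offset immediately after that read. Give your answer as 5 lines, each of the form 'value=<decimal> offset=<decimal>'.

Read 1: bits[0:3] width=3 -> value=1 (bin 001); offset now 3 = byte 0 bit 3; 21 bits remain
Read 2: bits[3:6] width=3 -> value=0 (bin 000); offset now 6 = byte 0 bit 6; 18 bits remain
Read 3: bits[6:7] width=1 -> value=0 (bin 0); offset now 7 = byte 0 bit 7; 17 bits remain
Read 4: bits[7:8] width=1 -> value=1 (bin 1); offset now 8 = byte 1 bit 0; 16 bits remain
Read 5: bits[8:15] width=7 -> value=76 (bin 1001100); offset now 15 = byte 1 bit 7; 9 bits remain

Answer: value=1 offset=3
value=0 offset=6
value=0 offset=7
value=1 offset=8
value=76 offset=15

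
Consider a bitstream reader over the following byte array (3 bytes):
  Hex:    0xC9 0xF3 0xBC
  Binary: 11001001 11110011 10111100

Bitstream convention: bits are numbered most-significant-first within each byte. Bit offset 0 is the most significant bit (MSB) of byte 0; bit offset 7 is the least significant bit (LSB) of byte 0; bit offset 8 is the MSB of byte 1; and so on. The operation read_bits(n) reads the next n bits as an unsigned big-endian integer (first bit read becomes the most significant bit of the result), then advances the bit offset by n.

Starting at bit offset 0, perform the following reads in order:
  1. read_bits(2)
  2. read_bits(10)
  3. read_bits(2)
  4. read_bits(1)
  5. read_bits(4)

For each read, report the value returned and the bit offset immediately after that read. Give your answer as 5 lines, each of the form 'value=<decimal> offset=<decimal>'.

Read 1: bits[0:2] width=2 -> value=3 (bin 11); offset now 2 = byte 0 bit 2; 22 bits remain
Read 2: bits[2:12] width=10 -> value=159 (bin 0010011111); offset now 12 = byte 1 bit 4; 12 bits remain
Read 3: bits[12:14] width=2 -> value=0 (bin 00); offset now 14 = byte 1 bit 6; 10 bits remain
Read 4: bits[14:15] width=1 -> value=1 (bin 1); offset now 15 = byte 1 bit 7; 9 bits remain
Read 5: bits[15:19] width=4 -> value=13 (bin 1101); offset now 19 = byte 2 bit 3; 5 bits remain

Answer: value=3 offset=2
value=159 offset=12
value=0 offset=14
value=1 offset=15
value=13 offset=19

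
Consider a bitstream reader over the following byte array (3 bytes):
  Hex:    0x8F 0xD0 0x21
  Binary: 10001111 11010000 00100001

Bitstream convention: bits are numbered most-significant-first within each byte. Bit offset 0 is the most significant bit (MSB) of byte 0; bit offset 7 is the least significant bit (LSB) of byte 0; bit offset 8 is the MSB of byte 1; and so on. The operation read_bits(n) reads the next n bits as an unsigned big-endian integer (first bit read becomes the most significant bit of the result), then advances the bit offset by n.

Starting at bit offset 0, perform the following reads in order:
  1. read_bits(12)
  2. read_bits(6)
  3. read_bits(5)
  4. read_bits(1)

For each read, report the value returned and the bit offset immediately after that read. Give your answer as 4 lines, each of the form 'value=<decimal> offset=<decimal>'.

Read 1: bits[0:12] width=12 -> value=2301 (bin 100011111101); offset now 12 = byte 1 bit 4; 12 bits remain
Read 2: bits[12:18] width=6 -> value=0 (bin 000000); offset now 18 = byte 2 bit 2; 6 bits remain
Read 3: bits[18:23] width=5 -> value=16 (bin 10000); offset now 23 = byte 2 bit 7; 1 bits remain
Read 4: bits[23:24] width=1 -> value=1 (bin 1); offset now 24 = byte 3 bit 0; 0 bits remain

Answer: value=2301 offset=12
value=0 offset=18
value=16 offset=23
value=1 offset=24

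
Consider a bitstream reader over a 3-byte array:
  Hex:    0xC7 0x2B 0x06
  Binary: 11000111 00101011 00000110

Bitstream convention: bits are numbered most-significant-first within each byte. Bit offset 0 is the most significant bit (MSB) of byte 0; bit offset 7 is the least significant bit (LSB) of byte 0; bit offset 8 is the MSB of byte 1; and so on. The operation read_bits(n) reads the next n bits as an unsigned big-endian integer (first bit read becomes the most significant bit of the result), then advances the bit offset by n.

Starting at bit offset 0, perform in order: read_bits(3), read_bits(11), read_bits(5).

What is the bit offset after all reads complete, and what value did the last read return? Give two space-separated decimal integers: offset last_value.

Read 1: bits[0:3] width=3 -> value=6 (bin 110); offset now 3 = byte 0 bit 3; 21 bits remain
Read 2: bits[3:14] width=11 -> value=458 (bin 00111001010); offset now 14 = byte 1 bit 6; 10 bits remain
Read 3: bits[14:19] width=5 -> value=24 (bin 11000); offset now 19 = byte 2 bit 3; 5 bits remain

Answer: 19 24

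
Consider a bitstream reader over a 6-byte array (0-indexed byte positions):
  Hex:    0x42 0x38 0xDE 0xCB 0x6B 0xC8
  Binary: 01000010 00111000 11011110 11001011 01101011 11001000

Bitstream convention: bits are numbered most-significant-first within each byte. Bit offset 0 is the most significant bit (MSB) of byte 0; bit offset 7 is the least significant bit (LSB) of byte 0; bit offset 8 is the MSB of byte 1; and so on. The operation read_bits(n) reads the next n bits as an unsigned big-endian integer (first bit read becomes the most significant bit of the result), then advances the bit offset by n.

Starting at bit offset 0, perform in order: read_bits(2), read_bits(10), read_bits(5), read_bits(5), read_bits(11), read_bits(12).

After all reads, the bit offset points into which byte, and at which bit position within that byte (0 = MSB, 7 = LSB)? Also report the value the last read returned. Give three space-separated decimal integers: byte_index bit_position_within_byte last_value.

Read 1: bits[0:2] width=2 -> value=1 (bin 01); offset now 2 = byte 0 bit 2; 46 bits remain
Read 2: bits[2:12] width=10 -> value=35 (bin 0000100011); offset now 12 = byte 1 bit 4; 36 bits remain
Read 3: bits[12:17] width=5 -> value=17 (bin 10001); offset now 17 = byte 2 bit 1; 31 bits remain
Read 4: bits[17:22] width=5 -> value=23 (bin 10111); offset now 22 = byte 2 bit 6; 26 bits remain
Read 5: bits[22:33] width=11 -> value=1430 (bin 10110010110); offset now 33 = byte 4 bit 1; 15 bits remain
Read 6: bits[33:45] width=12 -> value=3449 (bin 110101111001); offset now 45 = byte 5 bit 5; 3 bits remain

Answer: 5 5 3449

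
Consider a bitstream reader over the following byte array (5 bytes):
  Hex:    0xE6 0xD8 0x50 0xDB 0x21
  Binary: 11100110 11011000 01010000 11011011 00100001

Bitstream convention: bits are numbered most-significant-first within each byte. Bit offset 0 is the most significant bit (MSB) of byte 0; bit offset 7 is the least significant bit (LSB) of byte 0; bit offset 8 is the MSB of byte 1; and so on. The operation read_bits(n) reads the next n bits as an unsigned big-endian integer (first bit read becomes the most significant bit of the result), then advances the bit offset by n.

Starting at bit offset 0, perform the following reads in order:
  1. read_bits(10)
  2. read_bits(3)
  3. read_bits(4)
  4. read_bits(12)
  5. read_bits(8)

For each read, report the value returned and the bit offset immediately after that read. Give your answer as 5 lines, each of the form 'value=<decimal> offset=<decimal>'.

Read 1: bits[0:10] width=10 -> value=923 (bin 1110011011); offset now 10 = byte 1 bit 2; 30 bits remain
Read 2: bits[10:13] width=3 -> value=3 (bin 011); offset now 13 = byte 1 bit 5; 27 bits remain
Read 3: bits[13:17] width=4 -> value=0 (bin 0000); offset now 17 = byte 2 bit 1; 23 bits remain
Read 4: bits[17:29] width=12 -> value=2587 (bin 101000011011); offset now 29 = byte 3 bit 5; 11 bits remain
Read 5: bits[29:37] width=8 -> value=100 (bin 01100100); offset now 37 = byte 4 bit 5; 3 bits remain

Answer: value=923 offset=10
value=3 offset=13
value=0 offset=17
value=2587 offset=29
value=100 offset=37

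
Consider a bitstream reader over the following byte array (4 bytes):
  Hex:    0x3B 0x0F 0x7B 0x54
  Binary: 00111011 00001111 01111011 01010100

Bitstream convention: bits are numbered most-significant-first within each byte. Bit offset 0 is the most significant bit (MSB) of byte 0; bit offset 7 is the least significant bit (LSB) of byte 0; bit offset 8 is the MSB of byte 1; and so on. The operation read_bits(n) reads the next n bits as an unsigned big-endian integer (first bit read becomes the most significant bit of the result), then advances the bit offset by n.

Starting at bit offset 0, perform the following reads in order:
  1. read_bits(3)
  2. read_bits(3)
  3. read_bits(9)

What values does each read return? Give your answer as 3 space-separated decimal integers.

Answer: 1 6 391

Derivation:
Read 1: bits[0:3] width=3 -> value=1 (bin 001); offset now 3 = byte 0 bit 3; 29 bits remain
Read 2: bits[3:6] width=3 -> value=6 (bin 110); offset now 6 = byte 0 bit 6; 26 bits remain
Read 3: bits[6:15] width=9 -> value=391 (bin 110000111); offset now 15 = byte 1 bit 7; 17 bits remain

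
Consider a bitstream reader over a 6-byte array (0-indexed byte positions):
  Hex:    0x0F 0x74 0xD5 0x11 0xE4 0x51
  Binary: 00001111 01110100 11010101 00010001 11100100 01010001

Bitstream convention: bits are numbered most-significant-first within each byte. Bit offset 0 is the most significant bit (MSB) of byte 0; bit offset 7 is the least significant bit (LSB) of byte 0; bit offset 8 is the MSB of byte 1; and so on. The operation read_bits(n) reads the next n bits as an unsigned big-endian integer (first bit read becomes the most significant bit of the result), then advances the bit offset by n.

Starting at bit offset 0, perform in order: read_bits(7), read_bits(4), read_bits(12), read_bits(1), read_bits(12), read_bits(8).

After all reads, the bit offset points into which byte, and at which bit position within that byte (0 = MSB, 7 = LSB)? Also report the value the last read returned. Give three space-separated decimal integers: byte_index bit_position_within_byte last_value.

Read 1: bits[0:7] width=7 -> value=7 (bin 0000111); offset now 7 = byte 0 bit 7; 41 bits remain
Read 2: bits[7:11] width=4 -> value=11 (bin 1011); offset now 11 = byte 1 bit 3; 37 bits remain
Read 3: bits[11:23] width=12 -> value=2666 (bin 101001101010); offset now 23 = byte 2 bit 7; 25 bits remain
Read 4: bits[23:24] width=1 -> value=1 (bin 1); offset now 24 = byte 3 bit 0; 24 bits remain
Read 5: bits[24:36] width=12 -> value=286 (bin 000100011110); offset now 36 = byte 4 bit 4; 12 bits remain
Read 6: bits[36:44] width=8 -> value=69 (bin 01000101); offset now 44 = byte 5 bit 4; 4 bits remain

Answer: 5 4 69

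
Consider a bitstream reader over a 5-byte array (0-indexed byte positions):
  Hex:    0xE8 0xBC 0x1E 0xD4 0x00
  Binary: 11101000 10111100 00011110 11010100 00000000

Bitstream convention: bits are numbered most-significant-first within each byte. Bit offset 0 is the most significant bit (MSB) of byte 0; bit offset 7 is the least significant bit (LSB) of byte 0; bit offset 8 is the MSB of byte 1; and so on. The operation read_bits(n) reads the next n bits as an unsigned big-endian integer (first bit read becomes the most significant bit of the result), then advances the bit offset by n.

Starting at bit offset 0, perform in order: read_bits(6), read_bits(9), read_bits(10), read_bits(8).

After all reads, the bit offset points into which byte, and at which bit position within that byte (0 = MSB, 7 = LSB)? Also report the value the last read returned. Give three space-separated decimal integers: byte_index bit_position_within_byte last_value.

Read 1: bits[0:6] width=6 -> value=58 (bin 111010); offset now 6 = byte 0 bit 6; 34 bits remain
Read 2: bits[6:15] width=9 -> value=94 (bin 001011110); offset now 15 = byte 1 bit 7; 25 bits remain
Read 3: bits[15:25] width=10 -> value=61 (bin 0000111101); offset now 25 = byte 3 bit 1; 15 bits remain
Read 4: bits[25:33] width=8 -> value=168 (bin 10101000); offset now 33 = byte 4 bit 1; 7 bits remain

Answer: 4 1 168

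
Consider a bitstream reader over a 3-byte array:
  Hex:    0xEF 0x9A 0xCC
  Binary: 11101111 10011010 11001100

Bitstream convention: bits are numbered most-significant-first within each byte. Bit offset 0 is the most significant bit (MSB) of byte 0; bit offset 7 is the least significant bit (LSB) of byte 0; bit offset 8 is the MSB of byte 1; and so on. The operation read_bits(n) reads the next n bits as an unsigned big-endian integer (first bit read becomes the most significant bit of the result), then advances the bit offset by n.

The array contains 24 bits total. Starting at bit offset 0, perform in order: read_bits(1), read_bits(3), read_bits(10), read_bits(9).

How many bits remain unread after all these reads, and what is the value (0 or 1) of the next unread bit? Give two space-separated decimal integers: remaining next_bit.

Read 1: bits[0:1] width=1 -> value=1 (bin 1); offset now 1 = byte 0 bit 1; 23 bits remain
Read 2: bits[1:4] width=3 -> value=6 (bin 110); offset now 4 = byte 0 bit 4; 20 bits remain
Read 3: bits[4:14] width=10 -> value=998 (bin 1111100110); offset now 14 = byte 1 bit 6; 10 bits remain
Read 4: bits[14:23] width=9 -> value=358 (bin 101100110); offset now 23 = byte 2 bit 7; 1 bits remain

Answer: 1 0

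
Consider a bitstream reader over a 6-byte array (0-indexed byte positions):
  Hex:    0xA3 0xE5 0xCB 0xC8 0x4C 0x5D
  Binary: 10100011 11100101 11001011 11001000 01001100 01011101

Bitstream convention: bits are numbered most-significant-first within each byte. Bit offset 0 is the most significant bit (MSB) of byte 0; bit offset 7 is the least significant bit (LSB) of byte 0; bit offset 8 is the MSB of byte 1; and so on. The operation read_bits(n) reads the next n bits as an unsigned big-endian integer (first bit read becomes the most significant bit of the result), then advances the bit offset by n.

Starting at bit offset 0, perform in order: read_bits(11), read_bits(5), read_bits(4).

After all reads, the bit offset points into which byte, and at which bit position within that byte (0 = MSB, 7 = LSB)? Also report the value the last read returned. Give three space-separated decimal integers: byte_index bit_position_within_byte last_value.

Read 1: bits[0:11] width=11 -> value=1311 (bin 10100011111); offset now 11 = byte 1 bit 3; 37 bits remain
Read 2: bits[11:16] width=5 -> value=5 (bin 00101); offset now 16 = byte 2 bit 0; 32 bits remain
Read 3: bits[16:20] width=4 -> value=12 (bin 1100); offset now 20 = byte 2 bit 4; 28 bits remain

Answer: 2 4 12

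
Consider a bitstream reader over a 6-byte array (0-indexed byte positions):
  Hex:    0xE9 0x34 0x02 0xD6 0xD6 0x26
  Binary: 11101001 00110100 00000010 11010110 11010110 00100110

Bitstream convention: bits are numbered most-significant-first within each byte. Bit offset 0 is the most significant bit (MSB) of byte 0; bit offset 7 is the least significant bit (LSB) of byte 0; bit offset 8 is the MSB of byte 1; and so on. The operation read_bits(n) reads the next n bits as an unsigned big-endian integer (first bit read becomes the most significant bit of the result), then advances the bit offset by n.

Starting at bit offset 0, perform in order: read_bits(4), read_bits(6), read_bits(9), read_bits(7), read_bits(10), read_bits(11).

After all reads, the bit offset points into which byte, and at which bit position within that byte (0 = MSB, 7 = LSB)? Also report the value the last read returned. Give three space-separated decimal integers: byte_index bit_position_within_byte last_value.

Read 1: bits[0:4] width=4 -> value=14 (bin 1110); offset now 4 = byte 0 bit 4; 44 bits remain
Read 2: bits[4:10] width=6 -> value=36 (bin 100100); offset now 10 = byte 1 bit 2; 38 bits remain
Read 3: bits[10:19] width=9 -> value=416 (bin 110100000); offset now 19 = byte 2 bit 3; 29 bits remain
Read 4: bits[19:26] width=7 -> value=11 (bin 0001011); offset now 26 = byte 3 bit 2; 22 bits remain
Read 5: bits[26:36] width=10 -> value=365 (bin 0101101101); offset now 36 = byte 4 bit 4; 12 bits remain
Read 6: bits[36:47] width=11 -> value=787 (bin 01100010011); offset now 47 = byte 5 bit 7; 1 bits remain

Answer: 5 7 787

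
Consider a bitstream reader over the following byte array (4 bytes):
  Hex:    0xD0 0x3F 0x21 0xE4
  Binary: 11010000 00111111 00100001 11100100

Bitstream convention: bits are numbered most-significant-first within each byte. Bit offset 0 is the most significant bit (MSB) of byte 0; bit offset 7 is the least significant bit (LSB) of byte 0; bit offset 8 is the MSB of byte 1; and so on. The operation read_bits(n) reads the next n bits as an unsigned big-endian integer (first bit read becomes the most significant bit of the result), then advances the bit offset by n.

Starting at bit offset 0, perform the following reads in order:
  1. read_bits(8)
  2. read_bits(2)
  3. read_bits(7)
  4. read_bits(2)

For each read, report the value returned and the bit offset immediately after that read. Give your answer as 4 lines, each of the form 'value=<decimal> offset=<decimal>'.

Read 1: bits[0:8] width=8 -> value=208 (bin 11010000); offset now 8 = byte 1 bit 0; 24 bits remain
Read 2: bits[8:10] width=2 -> value=0 (bin 00); offset now 10 = byte 1 bit 2; 22 bits remain
Read 3: bits[10:17] width=7 -> value=126 (bin 1111110); offset now 17 = byte 2 bit 1; 15 bits remain
Read 4: bits[17:19] width=2 -> value=1 (bin 01); offset now 19 = byte 2 bit 3; 13 bits remain

Answer: value=208 offset=8
value=0 offset=10
value=126 offset=17
value=1 offset=19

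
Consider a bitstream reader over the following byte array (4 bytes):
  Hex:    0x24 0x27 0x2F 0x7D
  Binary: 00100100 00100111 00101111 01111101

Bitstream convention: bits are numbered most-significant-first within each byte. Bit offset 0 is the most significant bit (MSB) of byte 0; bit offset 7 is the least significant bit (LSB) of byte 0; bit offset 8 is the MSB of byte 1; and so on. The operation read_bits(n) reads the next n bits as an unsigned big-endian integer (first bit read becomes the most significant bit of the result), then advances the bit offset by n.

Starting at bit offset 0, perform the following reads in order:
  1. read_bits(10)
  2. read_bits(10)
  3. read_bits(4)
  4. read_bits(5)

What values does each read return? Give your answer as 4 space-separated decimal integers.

Answer: 144 626 15 15

Derivation:
Read 1: bits[0:10] width=10 -> value=144 (bin 0010010000); offset now 10 = byte 1 bit 2; 22 bits remain
Read 2: bits[10:20] width=10 -> value=626 (bin 1001110010); offset now 20 = byte 2 bit 4; 12 bits remain
Read 3: bits[20:24] width=4 -> value=15 (bin 1111); offset now 24 = byte 3 bit 0; 8 bits remain
Read 4: bits[24:29] width=5 -> value=15 (bin 01111); offset now 29 = byte 3 bit 5; 3 bits remain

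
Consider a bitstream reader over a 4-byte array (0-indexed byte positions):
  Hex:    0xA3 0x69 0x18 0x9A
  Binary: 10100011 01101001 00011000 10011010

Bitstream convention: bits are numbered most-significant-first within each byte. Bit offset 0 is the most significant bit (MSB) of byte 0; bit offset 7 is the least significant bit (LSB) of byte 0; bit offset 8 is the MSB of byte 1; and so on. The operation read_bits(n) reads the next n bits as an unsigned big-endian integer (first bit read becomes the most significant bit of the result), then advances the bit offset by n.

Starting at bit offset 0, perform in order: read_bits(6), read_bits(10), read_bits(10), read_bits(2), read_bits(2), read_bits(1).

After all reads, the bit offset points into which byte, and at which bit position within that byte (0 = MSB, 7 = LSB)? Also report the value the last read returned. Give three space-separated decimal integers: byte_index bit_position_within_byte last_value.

Answer: 3 7 1

Derivation:
Read 1: bits[0:6] width=6 -> value=40 (bin 101000); offset now 6 = byte 0 bit 6; 26 bits remain
Read 2: bits[6:16] width=10 -> value=873 (bin 1101101001); offset now 16 = byte 2 bit 0; 16 bits remain
Read 3: bits[16:26] width=10 -> value=98 (bin 0001100010); offset now 26 = byte 3 bit 2; 6 bits remain
Read 4: bits[26:28] width=2 -> value=1 (bin 01); offset now 28 = byte 3 bit 4; 4 bits remain
Read 5: bits[28:30] width=2 -> value=2 (bin 10); offset now 30 = byte 3 bit 6; 2 bits remain
Read 6: bits[30:31] width=1 -> value=1 (bin 1); offset now 31 = byte 3 bit 7; 1 bits remain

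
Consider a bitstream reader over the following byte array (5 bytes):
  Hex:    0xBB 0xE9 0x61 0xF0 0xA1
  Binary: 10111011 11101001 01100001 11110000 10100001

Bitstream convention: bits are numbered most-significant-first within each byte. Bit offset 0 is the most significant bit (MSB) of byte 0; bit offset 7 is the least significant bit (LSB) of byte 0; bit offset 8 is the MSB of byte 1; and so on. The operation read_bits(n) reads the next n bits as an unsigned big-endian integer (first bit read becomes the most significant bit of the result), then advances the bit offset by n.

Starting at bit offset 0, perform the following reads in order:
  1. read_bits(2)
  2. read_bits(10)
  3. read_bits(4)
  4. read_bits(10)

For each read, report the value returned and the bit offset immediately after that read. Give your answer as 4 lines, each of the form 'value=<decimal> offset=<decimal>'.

Read 1: bits[0:2] width=2 -> value=2 (bin 10); offset now 2 = byte 0 bit 2; 38 bits remain
Read 2: bits[2:12] width=10 -> value=958 (bin 1110111110); offset now 12 = byte 1 bit 4; 28 bits remain
Read 3: bits[12:16] width=4 -> value=9 (bin 1001); offset now 16 = byte 2 bit 0; 24 bits remain
Read 4: bits[16:26] width=10 -> value=391 (bin 0110000111); offset now 26 = byte 3 bit 2; 14 bits remain

Answer: value=2 offset=2
value=958 offset=12
value=9 offset=16
value=391 offset=26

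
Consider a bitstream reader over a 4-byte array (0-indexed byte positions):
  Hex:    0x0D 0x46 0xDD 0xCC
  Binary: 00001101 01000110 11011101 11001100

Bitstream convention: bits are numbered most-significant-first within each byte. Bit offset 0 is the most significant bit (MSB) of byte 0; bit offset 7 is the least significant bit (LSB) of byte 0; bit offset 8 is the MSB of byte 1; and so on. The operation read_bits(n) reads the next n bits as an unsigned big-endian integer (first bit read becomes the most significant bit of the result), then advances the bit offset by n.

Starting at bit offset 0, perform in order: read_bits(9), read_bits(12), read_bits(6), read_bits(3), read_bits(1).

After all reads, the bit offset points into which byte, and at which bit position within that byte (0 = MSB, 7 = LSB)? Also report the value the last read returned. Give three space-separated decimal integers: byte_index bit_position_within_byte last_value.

Read 1: bits[0:9] width=9 -> value=26 (bin 000011010); offset now 9 = byte 1 bit 1; 23 bits remain
Read 2: bits[9:21] width=12 -> value=2267 (bin 100011011011); offset now 21 = byte 2 bit 5; 11 bits remain
Read 3: bits[21:27] width=6 -> value=46 (bin 101110); offset now 27 = byte 3 bit 3; 5 bits remain
Read 4: bits[27:30] width=3 -> value=3 (bin 011); offset now 30 = byte 3 bit 6; 2 bits remain
Read 5: bits[30:31] width=1 -> value=0 (bin 0); offset now 31 = byte 3 bit 7; 1 bits remain

Answer: 3 7 0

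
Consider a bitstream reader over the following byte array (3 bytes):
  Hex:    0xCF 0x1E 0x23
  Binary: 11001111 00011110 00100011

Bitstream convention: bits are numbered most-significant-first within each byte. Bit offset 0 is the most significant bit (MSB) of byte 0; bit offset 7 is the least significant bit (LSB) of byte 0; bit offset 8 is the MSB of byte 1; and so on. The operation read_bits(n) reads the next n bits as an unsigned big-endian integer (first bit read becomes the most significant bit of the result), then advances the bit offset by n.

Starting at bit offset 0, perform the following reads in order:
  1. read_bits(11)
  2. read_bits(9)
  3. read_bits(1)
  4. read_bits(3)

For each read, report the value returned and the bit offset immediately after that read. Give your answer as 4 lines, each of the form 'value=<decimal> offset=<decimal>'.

Read 1: bits[0:11] width=11 -> value=1656 (bin 11001111000); offset now 11 = byte 1 bit 3; 13 bits remain
Read 2: bits[11:20] width=9 -> value=482 (bin 111100010); offset now 20 = byte 2 bit 4; 4 bits remain
Read 3: bits[20:21] width=1 -> value=0 (bin 0); offset now 21 = byte 2 bit 5; 3 bits remain
Read 4: bits[21:24] width=3 -> value=3 (bin 011); offset now 24 = byte 3 bit 0; 0 bits remain

Answer: value=1656 offset=11
value=482 offset=20
value=0 offset=21
value=3 offset=24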